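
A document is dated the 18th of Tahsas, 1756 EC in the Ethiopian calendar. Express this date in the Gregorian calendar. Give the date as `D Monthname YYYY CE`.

26 December 1763 CE

Both dates share Julian Day Number 2365342; in the Gregorian calendar that is 26 December 1763 CE.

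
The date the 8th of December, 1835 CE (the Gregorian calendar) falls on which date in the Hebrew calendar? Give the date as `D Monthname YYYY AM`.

17 Kislev 5596 AM

Julian Day Number of the source date = 2391621.
Converting JDN 2391621 to the Hebrew calendar gives 17 Kislev 5596 AM.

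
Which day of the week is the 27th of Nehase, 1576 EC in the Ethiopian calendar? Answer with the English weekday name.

Thursday

This is JDN 2299846 (30 August 1584 Gregorian).
JDN 2299846 mod 7 = 3, and JDN 0 was a Monday, so this is a Thursday.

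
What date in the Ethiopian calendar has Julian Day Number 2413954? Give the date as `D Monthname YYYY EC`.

The Gregorian equivalent of JDN 2413954 is 29 January 1897.
In the Ethiopian calendar that day is 22 Tir 1889 EC.

22 Tir 1889 EC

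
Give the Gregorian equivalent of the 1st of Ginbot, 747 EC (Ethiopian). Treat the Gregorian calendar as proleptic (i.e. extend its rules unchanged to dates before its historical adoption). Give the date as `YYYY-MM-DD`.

0755-04-30

Julian Day Number of the source date = 1996937.
Converting JDN 1996937 to the Gregorian calendar gives 30 April 755 CE.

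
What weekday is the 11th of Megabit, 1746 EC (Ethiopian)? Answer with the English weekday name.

Monday

In the Gregorian calendar this is 18 March 1754 (JDN 2361772).
JDN 2361772 mod 7 = 0, and JDN 0 was a Monday, so this is a Monday.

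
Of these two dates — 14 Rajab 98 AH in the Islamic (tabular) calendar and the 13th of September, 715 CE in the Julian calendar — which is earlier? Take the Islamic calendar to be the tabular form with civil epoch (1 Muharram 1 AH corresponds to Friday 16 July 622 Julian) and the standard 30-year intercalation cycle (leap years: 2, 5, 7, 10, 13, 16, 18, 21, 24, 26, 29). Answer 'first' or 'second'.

second

The two dates have Julian Day Numbers 1983004 and 1982467 respectively.
Since 1982467 < 1983004, the second date comes first.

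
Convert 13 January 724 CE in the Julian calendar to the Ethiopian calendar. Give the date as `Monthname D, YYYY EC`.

Both dates share Julian Day Number 1985511; in the Ethiopian calendar that is 17 Tir 716 EC.

Tir 17, 716 EC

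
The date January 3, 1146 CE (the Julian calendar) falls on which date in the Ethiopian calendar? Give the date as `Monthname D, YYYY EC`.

Tir 8, 1138 EC

The source date corresponds to 10 January 1146 in the proleptic Gregorian calendar (JDN 2139637).
That day falls on 8 Tir 1138 EC in the Ethiopian calendar.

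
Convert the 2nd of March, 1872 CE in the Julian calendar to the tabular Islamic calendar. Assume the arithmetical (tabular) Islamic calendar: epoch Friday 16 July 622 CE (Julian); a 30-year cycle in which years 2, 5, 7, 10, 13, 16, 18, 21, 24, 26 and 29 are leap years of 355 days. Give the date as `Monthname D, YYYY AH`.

Both dates share Julian Day Number 2404867; in the tabular Islamic calendar that is 4 Muharram 1289 AH.

Muharram 4, 1289 AH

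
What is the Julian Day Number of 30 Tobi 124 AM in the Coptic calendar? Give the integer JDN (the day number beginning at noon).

Equivalently 27 January 408 (proleptic Gregorian).
JDN 2400001 is 17 November 1858 CE (Gregorian), MJD 0; the target day is −529896 days from there, so JDN = 1870105.

1870105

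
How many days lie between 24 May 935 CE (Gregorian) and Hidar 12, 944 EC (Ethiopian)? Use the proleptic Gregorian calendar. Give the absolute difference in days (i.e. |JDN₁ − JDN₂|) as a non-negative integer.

First date → JDN 2062705; second date → JDN 2068723.
The interval is |2062705 − 2068723| = 6018 days.

6018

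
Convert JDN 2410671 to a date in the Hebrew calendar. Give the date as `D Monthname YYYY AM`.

The Gregorian equivalent of JDN 2410671 is 3 February 1888.
In the Hebrew calendar that day is 21 Shevat 5648 AM.

21 Shevat 5648 AM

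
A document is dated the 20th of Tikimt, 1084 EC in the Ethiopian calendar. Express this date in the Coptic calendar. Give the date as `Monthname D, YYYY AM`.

Both dates share Julian Day Number 2119836; in the Coptic calendar that is 20 Paopi 808 AM.

Paopi 20, 808 AM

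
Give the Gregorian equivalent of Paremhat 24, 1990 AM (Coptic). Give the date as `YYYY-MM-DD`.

2274-04-04

Both dates share Julian Day Number 2551715; in the Gregorian calendar that is 4 April 2274 CE.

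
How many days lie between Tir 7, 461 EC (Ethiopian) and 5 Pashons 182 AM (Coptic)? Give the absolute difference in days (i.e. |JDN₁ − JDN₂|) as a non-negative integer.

JDN of the first date = 1892362.
JDN of the second date = 1891384.
|1891384 − 1892362| = 978.

978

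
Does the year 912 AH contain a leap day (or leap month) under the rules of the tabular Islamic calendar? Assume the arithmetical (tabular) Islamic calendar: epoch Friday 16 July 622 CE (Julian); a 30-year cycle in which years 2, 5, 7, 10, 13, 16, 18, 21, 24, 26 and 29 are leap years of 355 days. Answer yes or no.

no

Year 912 AH is year 12 of its 30-year cycle; leap positions are 2, 5, 7, 10, 13, 16, 18, 21, 24, 26, 29, so it is a common year (354 days).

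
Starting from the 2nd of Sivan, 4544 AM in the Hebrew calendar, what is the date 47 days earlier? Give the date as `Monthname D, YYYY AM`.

Nisan 14, 4544 AM

The starting date is JDN 2007560; 2007560 − 47 = 2007513.
JDN 2007513 corresponds to Nisan 14, 4544 AM.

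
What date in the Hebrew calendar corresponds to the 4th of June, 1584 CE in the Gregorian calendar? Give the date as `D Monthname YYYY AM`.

25 Sivan 5344 AM

Both dates share Julian Day Number 2299759; in the Hebrew calendar that is 25 Sivan 5344 AM.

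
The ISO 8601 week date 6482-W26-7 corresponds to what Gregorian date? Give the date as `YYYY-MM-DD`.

6482-06-28

ISO week 1 of 6482 is the week containing the first Thursday of 6482.
Week 26, day 7 (Sunday) lands on 6482-06-28.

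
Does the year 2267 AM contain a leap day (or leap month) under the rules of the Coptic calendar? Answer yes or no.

2267 mod 4 = 3; in the Coptic calendar a year is leap when year mod 4 = 3, so it is a leap year.

yes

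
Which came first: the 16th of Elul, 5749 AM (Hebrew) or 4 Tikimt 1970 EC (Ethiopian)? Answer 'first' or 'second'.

second

Converting both to JDN: 2447786 vs 2443431; the smaller is the second.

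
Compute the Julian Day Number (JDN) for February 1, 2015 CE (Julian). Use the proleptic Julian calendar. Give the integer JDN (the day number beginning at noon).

2457068

In the Gregorian calendar the same day is 14 February 2015.
JDN 2451545 is 1 January 2000 CE (Gregorian); the target day is +5523 days from there, so JDN = 2457068.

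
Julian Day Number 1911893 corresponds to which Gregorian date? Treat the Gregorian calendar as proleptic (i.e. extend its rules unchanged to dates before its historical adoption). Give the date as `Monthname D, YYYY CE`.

JDN 2451545 is 1 Jan 2000; 1911893 is −539652 days from there.

June 26, 522 CE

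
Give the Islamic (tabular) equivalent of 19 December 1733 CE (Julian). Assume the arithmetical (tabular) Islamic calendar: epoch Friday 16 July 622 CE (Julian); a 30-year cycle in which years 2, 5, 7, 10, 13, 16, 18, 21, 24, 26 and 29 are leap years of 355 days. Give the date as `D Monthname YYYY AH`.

23 Rajab 1146 AH

Both dates share Julian Day Number 2354389; in the tabular Islamic calendar that is 23 Rajab 1146 AH.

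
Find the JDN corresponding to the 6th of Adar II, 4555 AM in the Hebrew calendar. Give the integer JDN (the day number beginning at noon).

In the proleptic Gregorian calendar the same day is 6 March 795.
JDN 2400001 is 17 November 1858 CE (Gregorian), MJD 0; the target day is −388509 days from there, so JDN = 2011492.

2011492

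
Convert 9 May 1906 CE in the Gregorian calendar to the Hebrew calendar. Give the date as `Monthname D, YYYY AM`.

Iyar 14, 5666 AM

Julian Day Number of the source date = 2417340.
Converting JDN 2417340 to the Hebrew calendar gives 14 Iyar 5666 AM.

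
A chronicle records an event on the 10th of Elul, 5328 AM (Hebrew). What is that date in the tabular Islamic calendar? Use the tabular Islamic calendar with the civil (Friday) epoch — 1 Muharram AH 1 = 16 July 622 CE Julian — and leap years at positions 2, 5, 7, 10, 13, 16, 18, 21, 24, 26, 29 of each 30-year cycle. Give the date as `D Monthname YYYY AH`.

The source date corresponds to 13 September 1568 in the proleptic Gregorian calendar (JDN 2294016).
That day falls on 11 Rabi' al-Awwal 976 AH in the tabular Islamic calendar.

11 Rabi' al-Awwal 976 AH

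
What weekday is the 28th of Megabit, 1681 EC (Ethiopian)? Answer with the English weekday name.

This is JDN 2338048 (3 April 1689 Gregorian).
2338048 ≡ 6 (mod 7); counting from Monday = 0 gives Sunday.

Sunday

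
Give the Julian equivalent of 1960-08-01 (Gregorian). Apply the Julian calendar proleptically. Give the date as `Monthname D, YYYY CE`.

July 19, 1960 CE

At this point the Julian calendar is 13 days behind the Gregorian.
1 August 1960 Gregorian − 13 days → 19 July 1960 Julian.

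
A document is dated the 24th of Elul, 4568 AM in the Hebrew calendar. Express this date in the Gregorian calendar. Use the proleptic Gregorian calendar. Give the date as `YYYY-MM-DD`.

0808-09-23

Both dates share Julian Day Number 2016442; in the Gregorian calendar that is 23 September 808 CE.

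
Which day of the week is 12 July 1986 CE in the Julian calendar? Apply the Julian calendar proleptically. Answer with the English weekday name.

Equivalently 25 July 1986 Gregorian, JDN 2446637.
2446637 ≡ 4 (mod 7); counting from Monday = 0 gives Friday.

Friday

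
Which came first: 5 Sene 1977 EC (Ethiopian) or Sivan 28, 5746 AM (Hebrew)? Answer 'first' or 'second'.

The two dates have Julian Day Numbers 2446229 and 2446617 respectively.
Since 2446229 < 2446617, the first date comes first.

first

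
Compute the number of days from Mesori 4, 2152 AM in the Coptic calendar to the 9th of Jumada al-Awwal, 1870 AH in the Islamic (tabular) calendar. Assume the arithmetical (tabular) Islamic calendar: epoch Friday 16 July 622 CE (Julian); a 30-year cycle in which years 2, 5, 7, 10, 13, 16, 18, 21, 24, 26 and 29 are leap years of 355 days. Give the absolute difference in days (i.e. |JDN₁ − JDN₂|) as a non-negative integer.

First date → JDN 2611016; second date → JDN 2610877.
The interval is |2611016 − 2610877| = 139 days.

139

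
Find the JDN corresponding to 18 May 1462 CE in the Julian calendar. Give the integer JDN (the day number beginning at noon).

2255191

Equivalently 27 May 1462 (proleptic Gregorian).
JDN 2299161 is 15 October 1582 CE (Gregorian); the target day is −43970 days from there, so JDN = 2255191.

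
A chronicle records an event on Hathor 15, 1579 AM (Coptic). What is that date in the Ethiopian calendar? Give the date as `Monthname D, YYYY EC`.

Julian Day Number of the source date = 2401468.
Converting JDN 2401468 to the Ethiopian calendar gives 15 Hidar 1855 EC.

Hidar 15, 1855 EC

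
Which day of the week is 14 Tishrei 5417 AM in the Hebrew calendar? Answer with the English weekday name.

Monday

This is JDN 2326177 (2 October 1656 Gregorian).
JDN 2326177 mod 7 = 0, and JDN 0 was a Monday, so this is a Monday.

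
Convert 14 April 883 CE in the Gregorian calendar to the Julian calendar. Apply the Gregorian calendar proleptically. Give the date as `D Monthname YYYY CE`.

At this point the Julian calendar is 4 days behind the Gregorian.
14 April 883 Gregorian − 4 days → 10 April 883 Julian.

10 April 883 CE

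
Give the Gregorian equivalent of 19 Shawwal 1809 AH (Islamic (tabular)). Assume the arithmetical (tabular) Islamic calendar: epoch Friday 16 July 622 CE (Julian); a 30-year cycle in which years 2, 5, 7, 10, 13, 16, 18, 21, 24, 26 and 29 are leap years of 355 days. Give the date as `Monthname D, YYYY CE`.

June 27, 2377 CE

Both dates share Julian Day Number 2589419; in the Gregorian calendar that is 27 June 2377 CE.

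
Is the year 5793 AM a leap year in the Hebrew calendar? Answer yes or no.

Hebrew year 5793 is year 17 of its 19-year Metonic cycle; leap years are at positions 3, 6, 8, 11, 14, 17, 19, so it is a leap year (13 months).

yes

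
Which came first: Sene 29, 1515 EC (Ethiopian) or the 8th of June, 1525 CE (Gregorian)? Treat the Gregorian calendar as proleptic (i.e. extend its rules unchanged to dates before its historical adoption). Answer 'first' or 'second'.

first

The two dates have Julian Day Numbers 2277507 and 2278213 respectively.
Since 2277507 < 2278213, the first date comes first.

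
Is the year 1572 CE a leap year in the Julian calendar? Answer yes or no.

yes

1572 mod 4 = 0, so it is a leap year in the Julian calendar.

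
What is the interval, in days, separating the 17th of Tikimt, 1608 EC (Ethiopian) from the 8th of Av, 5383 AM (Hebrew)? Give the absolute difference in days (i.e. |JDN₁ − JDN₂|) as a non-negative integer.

2840

First date → JDN 2311224; second date → JDN 2314064.
The interval is |2311224 − 2314064| = 2840 days.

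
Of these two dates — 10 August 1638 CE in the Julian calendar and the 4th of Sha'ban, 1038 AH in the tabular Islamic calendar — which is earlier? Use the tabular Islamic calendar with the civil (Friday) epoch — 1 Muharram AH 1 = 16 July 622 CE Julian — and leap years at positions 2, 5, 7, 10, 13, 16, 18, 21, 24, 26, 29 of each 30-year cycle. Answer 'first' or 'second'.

First date → JDN 2319559; second date → JDN 2316128.
JDN 2316128 < JDN 2319559, so the second date is earlier.

second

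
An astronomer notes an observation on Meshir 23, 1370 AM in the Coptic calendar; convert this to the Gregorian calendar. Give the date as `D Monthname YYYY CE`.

27 February 1654 CE

Both dates share Julian Day Number 2325229; in the Gregorian calendar that is 27 February 1654 CE.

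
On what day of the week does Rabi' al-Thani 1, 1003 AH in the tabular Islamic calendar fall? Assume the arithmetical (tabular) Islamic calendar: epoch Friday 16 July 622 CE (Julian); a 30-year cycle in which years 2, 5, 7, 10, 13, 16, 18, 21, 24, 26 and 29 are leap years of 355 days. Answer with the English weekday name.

In the Gregorian calendar this is 14 December 1594 (JDN 2303604).
2303604 ≡ 2 (mod 7); counting from Monday = 0 gives Wednesday.

Wednesday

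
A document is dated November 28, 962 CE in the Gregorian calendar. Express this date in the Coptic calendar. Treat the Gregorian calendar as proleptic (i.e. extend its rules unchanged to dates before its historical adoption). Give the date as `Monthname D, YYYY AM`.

Julian Day Number of the source date = 2072755.
Converting JDN 2072755 to the Coptic calendar gives 27 Hathor 679 AM.

Hathor 27, 679 AM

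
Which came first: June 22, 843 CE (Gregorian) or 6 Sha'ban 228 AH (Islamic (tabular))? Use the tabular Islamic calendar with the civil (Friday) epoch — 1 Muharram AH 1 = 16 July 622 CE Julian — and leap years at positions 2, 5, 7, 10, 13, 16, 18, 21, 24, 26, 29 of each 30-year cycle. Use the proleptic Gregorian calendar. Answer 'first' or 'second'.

Converting both to JDN: 2029132 vs 2029093; the smaller is the second.

second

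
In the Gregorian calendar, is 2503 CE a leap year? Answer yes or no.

no

2503 is not divisible by 4, so it is a common year.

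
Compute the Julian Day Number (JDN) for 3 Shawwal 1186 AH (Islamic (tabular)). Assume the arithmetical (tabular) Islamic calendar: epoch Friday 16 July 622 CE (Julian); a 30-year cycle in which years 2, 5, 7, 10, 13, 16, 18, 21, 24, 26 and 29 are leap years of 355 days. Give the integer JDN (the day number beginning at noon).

Equivalently 28 December 1772 (Gregorian).
JDN 2400001 is 17 November 1858 CE (Gregorian), MJD 0; the target day is −31369 days from there, so JDN = 2368632.

2368632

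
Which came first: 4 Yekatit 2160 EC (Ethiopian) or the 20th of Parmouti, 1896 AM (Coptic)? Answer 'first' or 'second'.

first

The two dates have Julian Day Numbers 2512949 and 2517408 respectively.
Since 2512949 < 2517408, the first date comes first.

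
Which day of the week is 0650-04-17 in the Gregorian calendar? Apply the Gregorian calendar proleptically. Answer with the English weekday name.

Since JDN mod 7 = 2 (0 = Monday), the day is Wednesday.

Wednesday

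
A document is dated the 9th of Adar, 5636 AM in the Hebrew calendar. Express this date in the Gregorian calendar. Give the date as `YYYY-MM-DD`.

Both dates share Julian Day Number 2406319; in the Gregorian calendar that is 5 March 1876 CE.

1876-03-05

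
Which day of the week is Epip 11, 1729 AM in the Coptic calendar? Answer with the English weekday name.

In the Gregorian calendar this is 18 July 2013 (JDN 2456492).
2456492 ≡ 3 (mod 7); counting from Monday = 0 gives Thursday.

Thursday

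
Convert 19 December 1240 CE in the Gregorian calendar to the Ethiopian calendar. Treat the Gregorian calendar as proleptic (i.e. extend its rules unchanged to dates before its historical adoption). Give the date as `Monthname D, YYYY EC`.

Tahsas 16, 1233 EC

Both dates share Julian Day Number 2174314; in the Ethiopian calendar that is 16 Tahsas 1233 EC.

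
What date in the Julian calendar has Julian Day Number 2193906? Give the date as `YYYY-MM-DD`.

1294-08-03

The proleptic Gregorian equivalent of JDN 2193906 is 10 August 1294.
In the Julian calendar that day is 1294-08-03.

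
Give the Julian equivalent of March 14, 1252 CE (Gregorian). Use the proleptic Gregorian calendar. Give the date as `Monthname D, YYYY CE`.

At this point the Julian calendar is 7 days behind the Gregorian.
14 March 1252 Gregorian − 7 days → 7 March 1252 Julian.

March 7, 1252 CE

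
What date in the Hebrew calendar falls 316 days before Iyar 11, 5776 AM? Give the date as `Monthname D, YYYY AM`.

Counting 316 days back from JDN 2457528 reaches JDN 2457212, which is Tammuz 21, 5775 AM.

Tammuz 21, 5775 AM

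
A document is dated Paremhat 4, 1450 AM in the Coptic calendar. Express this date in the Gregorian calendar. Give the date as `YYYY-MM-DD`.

Julian Day Number of the source date = 2354460.
Converting JDN 2354460 to the Gregorian calendar gives 11 March 1734 CE.

1734-03-11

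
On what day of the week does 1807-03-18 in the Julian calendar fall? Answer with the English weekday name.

Monday

In the Gregorian calendar this is 30 March 1807 (JDN 2381141).
2381141 ≡ 0 (mod 7); counting from Monday = 0 gives Monday.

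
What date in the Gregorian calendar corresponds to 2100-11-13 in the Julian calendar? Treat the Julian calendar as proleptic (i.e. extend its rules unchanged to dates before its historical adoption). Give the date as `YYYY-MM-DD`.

2100-11-27

For dates in this range the Gregorian date is 14 days ahead of the Julian.
13 November 2100 Julian + 14 days → 27 November 2100 Gregorian.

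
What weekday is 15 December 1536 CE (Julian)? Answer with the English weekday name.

Friday

In the proleptic Gregorian calendar this is 25 December 1536 (JDN 2282431).
Since JDN mod 7 = 4 (0 = Monday), the day is Friday.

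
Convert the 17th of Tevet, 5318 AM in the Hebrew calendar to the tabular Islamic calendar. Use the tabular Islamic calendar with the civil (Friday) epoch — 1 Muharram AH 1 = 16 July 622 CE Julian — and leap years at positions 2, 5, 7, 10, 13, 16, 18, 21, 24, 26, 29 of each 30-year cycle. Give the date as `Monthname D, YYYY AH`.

Safar 16, 965 AH

Julian Day Number of the source date = 2290094.
Converting JDN 2290094 to the tabular Islamic calendar gives 16 Safar 965 AH.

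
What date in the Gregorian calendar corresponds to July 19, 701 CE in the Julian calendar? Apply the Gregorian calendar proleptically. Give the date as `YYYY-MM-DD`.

For dates in this range the Gregorian date is 4 days ahead of the Julian.
19 July 701 Julian + 4 days → 23 July 701 Gregorian.

0701-07-23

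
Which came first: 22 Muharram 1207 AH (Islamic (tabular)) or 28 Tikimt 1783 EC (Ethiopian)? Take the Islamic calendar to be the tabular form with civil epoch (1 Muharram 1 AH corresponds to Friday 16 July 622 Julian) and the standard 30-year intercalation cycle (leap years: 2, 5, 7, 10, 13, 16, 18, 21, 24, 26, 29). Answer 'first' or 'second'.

second

Converting both to JDN: 2375827 vs 2375153; the smaller is the second.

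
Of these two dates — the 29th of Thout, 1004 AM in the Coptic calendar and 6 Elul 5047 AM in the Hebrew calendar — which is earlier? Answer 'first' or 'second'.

second

Converting both to JDN: 2191404 vs 2191364; the smaller is the second.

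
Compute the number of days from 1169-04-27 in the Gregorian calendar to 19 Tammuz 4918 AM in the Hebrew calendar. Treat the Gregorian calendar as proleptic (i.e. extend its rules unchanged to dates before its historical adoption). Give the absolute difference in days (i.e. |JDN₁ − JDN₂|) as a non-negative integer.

3960

JDN of the first date = 2148145.
JDN of the second date = 2144185.
|2144185 − 2148145| = 3960.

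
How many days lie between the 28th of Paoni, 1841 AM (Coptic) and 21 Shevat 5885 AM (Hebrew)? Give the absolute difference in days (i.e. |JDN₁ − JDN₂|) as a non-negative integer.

First date → JDN 2497387; second date → JDN 2497226.
The interval is |2497387 − 2497226| = 161 days.

161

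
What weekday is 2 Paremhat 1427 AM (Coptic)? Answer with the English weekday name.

Equivalently 9 March 1711 Gregorian, JDN 2346057.
Since JDN mod 7 = 0 (0 = Monday), the day is Monday.

Monday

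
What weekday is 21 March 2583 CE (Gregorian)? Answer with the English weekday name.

JDN 2664561 mod 7 = 4, and JDN 0 was a Monday, so this is a Friday.

Friday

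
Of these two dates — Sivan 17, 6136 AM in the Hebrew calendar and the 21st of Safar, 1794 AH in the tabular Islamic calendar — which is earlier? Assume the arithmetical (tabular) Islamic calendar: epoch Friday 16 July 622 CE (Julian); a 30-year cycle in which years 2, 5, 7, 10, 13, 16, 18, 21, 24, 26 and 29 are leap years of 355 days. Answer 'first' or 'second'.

First date → JDN 2589033; second date → JDN 2583869.
JDN 2583869 < JDN 2589033, so the second date is earlier.

second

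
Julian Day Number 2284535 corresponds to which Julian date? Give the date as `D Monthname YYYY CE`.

19 September 1542 CE

The proleptic Gregorian equivalent of JDN 2284535 is 29 September 1542.
In the Julian calendar that day is 19 September 1542 CE.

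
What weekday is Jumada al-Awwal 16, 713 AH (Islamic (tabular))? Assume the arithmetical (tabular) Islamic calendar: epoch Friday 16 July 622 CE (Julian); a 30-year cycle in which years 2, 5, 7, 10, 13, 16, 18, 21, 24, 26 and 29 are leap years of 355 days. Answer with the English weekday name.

In the proleptic Gregorian calendar this is 16 September 1313 (JDN 2200882).
Since JDN mod 7 = 5 (0 = Monday), the day is Saturday.

Saturday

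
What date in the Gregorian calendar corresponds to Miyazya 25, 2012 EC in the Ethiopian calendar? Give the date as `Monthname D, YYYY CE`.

Both dates share Julian Day Number 2458973; in the Gregorian calendar that is 3 May 2020 CE.

May 3, 2020 CE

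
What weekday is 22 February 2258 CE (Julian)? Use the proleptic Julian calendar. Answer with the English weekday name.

This is JDN 2545845 (9 March 2258 Gregorian).
2545845 ≡ 1 (mod 7); counting from Monday = 0 gives Tuesday.

Tuesday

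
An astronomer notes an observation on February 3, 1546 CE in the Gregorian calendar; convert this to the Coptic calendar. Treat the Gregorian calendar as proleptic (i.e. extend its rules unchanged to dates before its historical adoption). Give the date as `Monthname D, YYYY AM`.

Tobi 29, 1262 AM

Julian Day Number of the source date = 2285758.
Converting JDN 2285758 to the Coptic calendar gives 29 Tobi 1262 AM.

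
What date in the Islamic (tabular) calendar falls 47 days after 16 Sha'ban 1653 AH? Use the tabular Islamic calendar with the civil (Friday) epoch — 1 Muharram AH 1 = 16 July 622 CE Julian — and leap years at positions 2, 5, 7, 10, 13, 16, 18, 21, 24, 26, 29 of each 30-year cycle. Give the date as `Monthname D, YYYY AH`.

Counting 47 days forward from JDN 2534076 reaches JDN 2534123, which is Shawwal 4, 1653 AH.

Shawwal 4, 1653 AH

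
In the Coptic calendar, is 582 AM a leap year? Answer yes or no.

582 mod 4 = 2; in the Coptic calendar a year is leap when year mod 4 = 3, so it is a common year.

no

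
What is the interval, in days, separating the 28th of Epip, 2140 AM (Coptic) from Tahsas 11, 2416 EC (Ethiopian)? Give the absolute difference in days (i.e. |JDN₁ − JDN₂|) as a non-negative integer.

227

JDN of the first date = 2606627.
JDN of the second date = 2606400.
|2606400 − 2606627| = 227.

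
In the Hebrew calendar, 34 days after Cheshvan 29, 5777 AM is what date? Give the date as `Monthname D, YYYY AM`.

Tevet 5, 5777 AM

Counting 34 days forward from JDN 2457723 reaches JDN 2457757, which is Tevet 5, 5777 AM.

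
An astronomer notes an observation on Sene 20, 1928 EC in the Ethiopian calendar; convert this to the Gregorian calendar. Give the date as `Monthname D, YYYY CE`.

Both dates share Julian Day Number 2428347; in the Gregorian calendar that is 27 June 1936 CE.

June 27, 1936 CE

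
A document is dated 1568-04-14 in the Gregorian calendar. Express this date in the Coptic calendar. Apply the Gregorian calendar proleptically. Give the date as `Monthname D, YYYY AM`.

Julian Day Number of the source date = 2293864.
Converting JDN 2293864 to the Coptic calendar gives 9 Parmouti 1284 AM.

Parmouti 9, 1284 AM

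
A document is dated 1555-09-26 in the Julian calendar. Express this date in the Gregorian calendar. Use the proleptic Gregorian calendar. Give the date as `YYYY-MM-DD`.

For dates in this range the Gregorian date is 10 days ahead of the Julian.
26 September 1555 Julian + 10 days → 6 October 1555 Gregorian.

1555-10-06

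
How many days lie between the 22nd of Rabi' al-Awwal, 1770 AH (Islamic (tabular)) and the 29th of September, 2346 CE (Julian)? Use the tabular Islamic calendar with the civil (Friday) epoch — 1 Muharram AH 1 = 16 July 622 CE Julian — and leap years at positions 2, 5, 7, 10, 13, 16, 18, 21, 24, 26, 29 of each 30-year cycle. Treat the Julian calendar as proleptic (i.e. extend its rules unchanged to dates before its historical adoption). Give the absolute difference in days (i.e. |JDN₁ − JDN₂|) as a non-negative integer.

2811

First date → JDN 2575395; second date → JDN 2578206.
The interval is |2575395 − 2578206| = 2811 days.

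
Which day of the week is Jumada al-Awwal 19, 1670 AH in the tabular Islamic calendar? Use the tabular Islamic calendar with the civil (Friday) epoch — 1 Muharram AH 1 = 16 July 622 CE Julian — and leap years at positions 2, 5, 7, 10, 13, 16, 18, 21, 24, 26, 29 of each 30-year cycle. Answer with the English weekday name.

Tuesday

In the Gregorian calendar this is 22 March 2242 (JDN 2540014).
2540014 ≡ 1 (mod 7); counting from Monday = 0 gives Tuesday.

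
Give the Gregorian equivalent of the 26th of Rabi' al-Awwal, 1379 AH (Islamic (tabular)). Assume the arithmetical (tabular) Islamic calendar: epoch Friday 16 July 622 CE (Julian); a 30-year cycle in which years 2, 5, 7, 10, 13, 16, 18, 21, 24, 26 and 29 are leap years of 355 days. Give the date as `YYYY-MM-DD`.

Both dates share Julian Day Number 2436841; in the Gregorian calendar that is 29 September 1959 CE.

1959-09-29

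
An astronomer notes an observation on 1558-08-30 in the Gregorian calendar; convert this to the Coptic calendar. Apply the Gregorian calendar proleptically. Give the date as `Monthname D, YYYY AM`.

Mesori 27, 1274 AM

Both dates share Julian Day Number 2290349; in the Coptic calendar that is 27 Mesori 1274 AM.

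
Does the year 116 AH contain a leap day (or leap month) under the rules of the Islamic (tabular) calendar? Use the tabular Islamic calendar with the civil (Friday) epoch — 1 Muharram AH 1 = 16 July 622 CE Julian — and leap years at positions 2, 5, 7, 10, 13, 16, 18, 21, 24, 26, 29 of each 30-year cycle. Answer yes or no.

Year 116 AH is year 26 of its 30-year cycle; leap positions are 2, 5, 7, 10, 13, 16, 18, 21, 24, 26, 29, so it is a leap year (355 days).

yes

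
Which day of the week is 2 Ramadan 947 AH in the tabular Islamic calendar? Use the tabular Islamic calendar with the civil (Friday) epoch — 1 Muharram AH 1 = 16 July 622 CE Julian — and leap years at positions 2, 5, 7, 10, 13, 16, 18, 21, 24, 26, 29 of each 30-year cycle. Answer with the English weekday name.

Equivalently 10 January 1541 Gregorian, JDN 2283908.
2283908 ≡ 4 (mod 7); counting from Monday = 0 gives Friday.

Friday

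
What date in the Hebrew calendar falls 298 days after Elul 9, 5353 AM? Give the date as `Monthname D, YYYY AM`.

Tammuz 13, 5354 AM

Counting 298 days forward from JDN 2303140 reaches JDN 2303438, which is Tammuz 13, 5354 AM.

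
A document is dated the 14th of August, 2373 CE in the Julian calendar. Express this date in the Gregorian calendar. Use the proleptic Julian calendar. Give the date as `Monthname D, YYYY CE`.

August 30, 2373 CE

For dates in this range the Gregorian date is 16 days ahead of the Julian.
14 August 2373 Julian + 16 days → 30 August 2373 Gregorian.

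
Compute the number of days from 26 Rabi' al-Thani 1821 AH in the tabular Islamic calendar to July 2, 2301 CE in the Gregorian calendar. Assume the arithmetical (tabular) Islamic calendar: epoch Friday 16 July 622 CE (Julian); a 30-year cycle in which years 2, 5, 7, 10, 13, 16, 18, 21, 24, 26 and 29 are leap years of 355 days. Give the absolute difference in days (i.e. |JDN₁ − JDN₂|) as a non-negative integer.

First date → JDN 2593501; second date → JDN 2561665.
The interval is |2593501 − 2561665| = 31836 days.

31836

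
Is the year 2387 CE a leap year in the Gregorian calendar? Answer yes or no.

2387 is not divisible by 4, so it is a common year.

no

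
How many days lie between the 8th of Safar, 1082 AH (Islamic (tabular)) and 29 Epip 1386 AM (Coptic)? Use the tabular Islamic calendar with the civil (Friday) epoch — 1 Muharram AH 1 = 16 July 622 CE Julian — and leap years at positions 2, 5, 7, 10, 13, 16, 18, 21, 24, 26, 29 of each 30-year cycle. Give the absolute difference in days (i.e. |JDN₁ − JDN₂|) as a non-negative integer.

JDN of the first date = 2331547.
JDN of the second date = 2331229.
|2331229 − 2331547| = 318.

318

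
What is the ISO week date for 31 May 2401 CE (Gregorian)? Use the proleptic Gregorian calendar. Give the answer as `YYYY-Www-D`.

2401-W22-4

The weekday is Thursday (ISO weekday 4).
That Thursday belongs to ISO week 22 of ISO year 2401.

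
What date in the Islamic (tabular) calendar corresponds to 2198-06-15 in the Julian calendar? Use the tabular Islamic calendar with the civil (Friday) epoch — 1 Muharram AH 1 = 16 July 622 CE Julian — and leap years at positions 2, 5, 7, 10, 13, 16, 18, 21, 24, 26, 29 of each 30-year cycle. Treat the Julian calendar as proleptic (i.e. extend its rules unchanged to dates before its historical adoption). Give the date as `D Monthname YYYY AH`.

Both dates share Julian Day Number 2524043; in the tabular Islamic calendar that is 24 Rabi' al-Thani 1625 AH.

24 Rabi' al-Thani 1625 AH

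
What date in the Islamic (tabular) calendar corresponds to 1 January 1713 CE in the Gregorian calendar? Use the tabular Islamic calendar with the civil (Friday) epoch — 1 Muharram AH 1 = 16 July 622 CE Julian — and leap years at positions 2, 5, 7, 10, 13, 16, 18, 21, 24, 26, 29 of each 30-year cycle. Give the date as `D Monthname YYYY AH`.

Both dates share Julian Day Number 2346721; in the tabular Islamic calendar that is 3 Dhu al-Hijjah 1124 AH.

3 Dhu al-Hijjah 1124 AH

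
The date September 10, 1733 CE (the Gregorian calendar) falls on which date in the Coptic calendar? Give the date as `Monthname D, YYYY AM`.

Julian Day Number of the source date = 2354278.
Converting JDN 2354278 to the Coptic calendar gives 2 Thout 1450 AM.

Thout 2, 1450 AM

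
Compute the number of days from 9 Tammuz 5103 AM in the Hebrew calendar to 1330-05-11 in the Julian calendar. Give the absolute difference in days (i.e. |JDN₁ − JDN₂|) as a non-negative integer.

First date → JDN 2211771; second date → JDN 2206971.
The interval is |2211771 − 2206971| = 4800 days.

4800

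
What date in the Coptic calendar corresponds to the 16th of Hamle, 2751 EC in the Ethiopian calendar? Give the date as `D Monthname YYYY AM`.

Both dates share Julian Day Number 2728973; in the Coptic calendar that is 16 Epip 2475 AM.

16 Epip 2475 AM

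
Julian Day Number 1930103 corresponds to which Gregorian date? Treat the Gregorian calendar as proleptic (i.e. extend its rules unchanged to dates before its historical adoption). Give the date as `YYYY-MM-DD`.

JDN 2451545 is 1 Jan 2000; 1930103 is −521442 days from there.

0572-05-04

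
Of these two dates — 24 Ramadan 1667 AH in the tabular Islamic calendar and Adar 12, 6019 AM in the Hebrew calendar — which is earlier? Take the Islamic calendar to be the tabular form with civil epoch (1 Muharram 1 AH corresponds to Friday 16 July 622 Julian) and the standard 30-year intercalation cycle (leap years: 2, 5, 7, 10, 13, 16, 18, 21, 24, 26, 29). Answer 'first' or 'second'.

First date → JDN 2539074; second date → JDN 2546209.
JDN 2539074 < JDN 2546209, so the first date is earlier.

first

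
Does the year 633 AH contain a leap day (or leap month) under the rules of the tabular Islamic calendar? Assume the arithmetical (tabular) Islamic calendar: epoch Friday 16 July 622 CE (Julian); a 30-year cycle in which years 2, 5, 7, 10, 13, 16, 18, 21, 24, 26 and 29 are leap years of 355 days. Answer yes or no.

Year 633 AH is year 3 of its 30-year cycle; leap positions are 2, 5, 7, 10, 13, 16, 18, 21, 24, 26, 29, so it is a common year (354 days).

no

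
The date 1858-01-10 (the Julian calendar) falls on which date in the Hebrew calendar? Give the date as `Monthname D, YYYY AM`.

Both dates share Julian Day Number 2399702; in the Hebrew calendar that is 7 Shevat 5618 AM.

Shevat 7, 5618 AM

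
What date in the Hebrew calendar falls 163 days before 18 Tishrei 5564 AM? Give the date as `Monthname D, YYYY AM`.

Iyar 2, 5563 AM

JDN of 18 Tishrei 5564 AM = 2379868.
2379868 − 163 = 2379705.
JDN 2379705 in the Hebrew calendar is Iyar 2, 5563 AM.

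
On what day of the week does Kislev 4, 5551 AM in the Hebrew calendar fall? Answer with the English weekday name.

This is JDN 2375159 (11 November 1790 Gregorian).
2375159 ≡ 3 (mod 7); counting from Monday = 0 gives Thursday.

Thursday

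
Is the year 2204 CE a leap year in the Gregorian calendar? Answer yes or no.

yes

2204 is divisible by 4 and not by 100, so it is a leap year.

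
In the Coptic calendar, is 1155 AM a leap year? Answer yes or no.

yes

1155 mod 4 = 3; in the Coptic calendar a year is leap when year mod 4 = 3, so it is a leap year.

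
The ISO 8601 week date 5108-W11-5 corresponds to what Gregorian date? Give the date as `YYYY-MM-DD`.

ISO week 1 of 5108 is the week containing the first Thursday of 5108.
Week 11, day 5 (Friday) lands on 5108-03-13.

5108-03-13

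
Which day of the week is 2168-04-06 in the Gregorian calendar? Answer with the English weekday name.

Wednesday

2513002 ≡ 2 (mod 7); counting from Monday = 0 gives Wednesday.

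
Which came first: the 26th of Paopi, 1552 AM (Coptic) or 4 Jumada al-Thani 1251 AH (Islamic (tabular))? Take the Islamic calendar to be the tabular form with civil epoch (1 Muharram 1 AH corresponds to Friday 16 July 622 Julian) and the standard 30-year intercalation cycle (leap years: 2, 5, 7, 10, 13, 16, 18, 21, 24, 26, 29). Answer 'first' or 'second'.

The two dates have Julian Day Numbers 2391588 and 2391549 respectively.
Since 2391549 < 2391588, the second date comes first.

second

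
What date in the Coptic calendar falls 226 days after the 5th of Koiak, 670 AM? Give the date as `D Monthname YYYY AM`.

21 Epip 670 AM

JDN of the 5th of Koiak, 670 AM = 2069476.
2069476 + 226 = 2069702.
JDN 2069702 in the Coptic calendar is 21 Epip 670 AM.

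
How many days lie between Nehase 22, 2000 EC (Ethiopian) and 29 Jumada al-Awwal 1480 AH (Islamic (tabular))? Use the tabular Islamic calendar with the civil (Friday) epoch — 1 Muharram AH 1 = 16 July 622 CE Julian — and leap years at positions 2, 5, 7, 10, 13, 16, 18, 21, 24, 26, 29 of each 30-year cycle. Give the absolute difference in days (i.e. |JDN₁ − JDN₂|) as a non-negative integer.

17987

First date → JDN 2454707; second date → JDN 2472694.
The interval is |2454707 − 2472694| = 17987 days.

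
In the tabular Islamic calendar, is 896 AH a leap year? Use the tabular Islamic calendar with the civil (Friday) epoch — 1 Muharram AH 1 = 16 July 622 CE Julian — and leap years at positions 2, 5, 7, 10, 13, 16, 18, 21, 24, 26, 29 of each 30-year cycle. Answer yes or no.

Year 896 AH is year 26 of its 30-year cycle; leap positions are 2, 5, 7, 10, 13, 16, 18, 21, 24, 26, 29, so it is a leap year (355 days).

yes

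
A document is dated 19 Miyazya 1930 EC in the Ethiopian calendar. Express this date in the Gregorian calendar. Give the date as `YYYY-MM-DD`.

1938-04-27

Julian Day Number of the source date = 2429016.
Converting JDN 2429016 to the Gregorian calendar gives 27 April 1938 CE.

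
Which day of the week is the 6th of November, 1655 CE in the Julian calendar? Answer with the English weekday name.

Tuesday

In the Gregorian calendar this is 16 November 1655 (JDN 2325856).
JDN 2325856 mod 7 = 1, and JDN 0 was a Monday, so this is a Tuesday.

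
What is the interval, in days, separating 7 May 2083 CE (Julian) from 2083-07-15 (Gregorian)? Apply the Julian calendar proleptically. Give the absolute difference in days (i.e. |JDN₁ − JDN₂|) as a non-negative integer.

First date → JDN 2482000; second date → JDN 2482056.
The interval is |2482000 − 2482056| = 56 days.

56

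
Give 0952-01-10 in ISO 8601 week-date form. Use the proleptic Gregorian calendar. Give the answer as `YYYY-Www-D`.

The weekday is Monday (ISO weekday 1).
That Monday belongs to ISO week 2 of ISO year 952.

0952-W02-1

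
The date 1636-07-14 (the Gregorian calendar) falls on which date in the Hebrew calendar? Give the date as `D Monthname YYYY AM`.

Julian Day Number of the source date = 2318792.
Converting JDN 2318792 to the Hebrew calendar gives 11 Tammuz 5396 AM.

11 Tammuz 5396 AM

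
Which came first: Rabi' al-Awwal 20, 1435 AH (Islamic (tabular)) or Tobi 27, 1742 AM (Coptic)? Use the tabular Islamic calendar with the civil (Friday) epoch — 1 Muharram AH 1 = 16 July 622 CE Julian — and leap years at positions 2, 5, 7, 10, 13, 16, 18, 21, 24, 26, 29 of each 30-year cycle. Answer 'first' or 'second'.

first

First date → JDN 2456680; second date → JDN 2461076.
JDN 2456680 < JDN 2461076, so the first date is earlier.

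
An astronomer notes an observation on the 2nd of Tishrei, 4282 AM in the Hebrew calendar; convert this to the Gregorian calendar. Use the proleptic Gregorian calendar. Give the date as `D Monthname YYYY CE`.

21 September 521 CE

Both dates share Julian Day Number 1911615; in the Gregorian calendar that is 21 September 521 CE.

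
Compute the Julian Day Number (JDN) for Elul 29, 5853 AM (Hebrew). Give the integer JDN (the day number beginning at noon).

2485776

In the Gregorian calendar the same day is 20 September 2093.
JDN 2400001 is 17 November 1858 CE (Gregorian), MJD 0; the target day is +85775 days from there, so JDN = 2485776.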